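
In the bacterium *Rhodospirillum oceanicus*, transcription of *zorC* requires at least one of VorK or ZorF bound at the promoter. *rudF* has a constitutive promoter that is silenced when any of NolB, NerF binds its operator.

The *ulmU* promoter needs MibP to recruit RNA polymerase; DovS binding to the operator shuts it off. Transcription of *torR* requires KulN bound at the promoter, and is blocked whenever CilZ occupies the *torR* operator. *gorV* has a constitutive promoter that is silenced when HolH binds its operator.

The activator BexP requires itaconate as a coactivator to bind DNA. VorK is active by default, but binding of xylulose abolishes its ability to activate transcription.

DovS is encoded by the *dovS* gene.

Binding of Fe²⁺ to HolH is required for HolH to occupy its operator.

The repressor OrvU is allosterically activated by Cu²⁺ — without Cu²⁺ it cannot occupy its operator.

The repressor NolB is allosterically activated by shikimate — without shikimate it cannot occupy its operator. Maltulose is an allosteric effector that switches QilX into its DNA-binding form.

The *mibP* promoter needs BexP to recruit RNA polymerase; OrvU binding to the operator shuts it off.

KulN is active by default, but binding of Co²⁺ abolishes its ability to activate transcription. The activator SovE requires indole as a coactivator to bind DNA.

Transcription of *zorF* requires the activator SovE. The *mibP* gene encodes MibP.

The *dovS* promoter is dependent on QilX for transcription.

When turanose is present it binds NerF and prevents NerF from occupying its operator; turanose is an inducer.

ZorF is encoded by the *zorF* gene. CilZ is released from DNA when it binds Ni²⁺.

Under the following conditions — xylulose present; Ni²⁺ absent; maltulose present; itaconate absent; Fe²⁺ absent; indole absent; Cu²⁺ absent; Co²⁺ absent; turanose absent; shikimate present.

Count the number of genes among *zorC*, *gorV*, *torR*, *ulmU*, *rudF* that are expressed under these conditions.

1

Xylulose is present, so VorK is inactive.
Indole is absent, so SovE is inactive.
Required activator SovE is absent, so *zorF* is not transcribed.
So ZorF is not produced.
No activator is available at the *zorC* promoter, so *zorC* is not transcribed.
→ *zorC* is OFF.
Fe²⁺ is absent, so HolH is inactive.
With no repressor bound, *gorV* is transcribed.
→ *gorV* is ON.
Ni²⁺ is absent, so CilZ is active.
Co²⁺ is absent, so KulN is active.
With repressor CilZ bound, *torR* is not transcribed.
→ *torR* is OFF.
Maltulose is present, so QilX is active.
No repressor is bound and QilX is active, so *dovS* is transcribed.
So DovS is produced and active.
Itaconate is absent, so BexP is inactive.
Cu²⁺ is absent, so OrvU is inactive.
Required activator BexP is absent, so *mibP* is not transcribed.
So MibP is not produced.
With repressor DovS bound, *ulmU* is not transcribed.
→ *ulmU* is OFF.
Shikimate is present, so NolB is active.
Turanose is absent, so NerF is active.
With repressor NolB bound, *rudF* is not transcribed.
→ *rudF* is OFF.
1 of the 5 genes is transcribed.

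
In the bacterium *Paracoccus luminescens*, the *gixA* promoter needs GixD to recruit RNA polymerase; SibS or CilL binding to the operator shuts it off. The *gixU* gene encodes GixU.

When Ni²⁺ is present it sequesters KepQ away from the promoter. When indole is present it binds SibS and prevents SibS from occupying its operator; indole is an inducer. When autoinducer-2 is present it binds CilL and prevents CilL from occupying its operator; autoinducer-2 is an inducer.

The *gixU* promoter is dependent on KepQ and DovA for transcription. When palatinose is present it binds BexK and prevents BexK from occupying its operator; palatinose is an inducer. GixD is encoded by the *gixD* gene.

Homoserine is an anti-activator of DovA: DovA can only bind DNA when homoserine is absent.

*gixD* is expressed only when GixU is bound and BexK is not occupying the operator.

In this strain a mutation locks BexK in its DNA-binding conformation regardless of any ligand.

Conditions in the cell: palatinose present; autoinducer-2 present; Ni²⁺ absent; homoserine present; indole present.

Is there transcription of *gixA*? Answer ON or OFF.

Indole is present, so SibS is inactive.
BexK is constitutively active in this strain.
Ni²⁺ is absent, so KepQ is active.
Homoserine is present, so DovA is inactive.
Required activator DovA is absent, so *gixU* is not transcribed.
So GixU is not produced.
With repressor BexK bound, *gixD* is not transcribed.
So GixD is not produced.
Autoinducer-2 is present, so CilL is inactive.
Required activator GixD is absent, so *gixA* is not transcribed.

OFF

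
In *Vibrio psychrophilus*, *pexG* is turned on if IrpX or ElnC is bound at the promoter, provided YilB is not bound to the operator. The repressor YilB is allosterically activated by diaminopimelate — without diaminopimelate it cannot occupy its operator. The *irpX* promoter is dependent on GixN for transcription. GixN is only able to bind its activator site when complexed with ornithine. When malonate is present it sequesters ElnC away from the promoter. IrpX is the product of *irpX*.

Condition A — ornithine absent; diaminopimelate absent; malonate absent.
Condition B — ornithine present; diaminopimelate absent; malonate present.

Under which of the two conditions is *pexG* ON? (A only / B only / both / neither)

Condition A:
Ornithine is absent, so GixN is inactive.
Required activator GixN is absent, so *irpX* is not transcribed.
So IrpX is not produced.
Diaminopimelate is absent, so YilB is inactive.
Malonate is absent, so ElnC is active.
Activator ElnC is present, so *pexG* is transcribed.
→ *pexG* is ON in A.
Condition B:
Ornithine is present, so GixN is active.
No repressor is bound and GixN is active, so *irpX* is transcribed.
So IrpX is produced and active.
Diaminopimelate is absent, so YilB is inactive.
Malonate is present, so ElnC is inactive.
Activator IrpX is present, so *pexG* is transcribed.
→ *pexG* is ON in B.

both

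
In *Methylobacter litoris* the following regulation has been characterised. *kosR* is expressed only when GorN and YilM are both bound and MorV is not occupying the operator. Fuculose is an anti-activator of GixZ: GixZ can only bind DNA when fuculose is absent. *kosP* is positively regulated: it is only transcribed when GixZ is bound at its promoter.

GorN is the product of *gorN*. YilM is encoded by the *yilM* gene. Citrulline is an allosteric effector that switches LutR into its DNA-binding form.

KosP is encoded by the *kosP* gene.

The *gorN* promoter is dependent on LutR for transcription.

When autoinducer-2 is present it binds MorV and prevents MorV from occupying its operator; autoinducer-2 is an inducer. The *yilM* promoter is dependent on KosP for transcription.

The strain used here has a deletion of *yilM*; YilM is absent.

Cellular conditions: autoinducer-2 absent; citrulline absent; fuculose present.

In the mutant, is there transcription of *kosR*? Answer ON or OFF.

Autoinducer-2 is absent, so MorV is active.
Citrulline is absent, so LutR is inactive.
Required activator LutR is absent, so *gorN* is not transcribed.
So GorN is not produced.
YilM is non-functional in this strain, so it has no effect.
With repressor MorV bound, *kosR* is not transcribed.

OFF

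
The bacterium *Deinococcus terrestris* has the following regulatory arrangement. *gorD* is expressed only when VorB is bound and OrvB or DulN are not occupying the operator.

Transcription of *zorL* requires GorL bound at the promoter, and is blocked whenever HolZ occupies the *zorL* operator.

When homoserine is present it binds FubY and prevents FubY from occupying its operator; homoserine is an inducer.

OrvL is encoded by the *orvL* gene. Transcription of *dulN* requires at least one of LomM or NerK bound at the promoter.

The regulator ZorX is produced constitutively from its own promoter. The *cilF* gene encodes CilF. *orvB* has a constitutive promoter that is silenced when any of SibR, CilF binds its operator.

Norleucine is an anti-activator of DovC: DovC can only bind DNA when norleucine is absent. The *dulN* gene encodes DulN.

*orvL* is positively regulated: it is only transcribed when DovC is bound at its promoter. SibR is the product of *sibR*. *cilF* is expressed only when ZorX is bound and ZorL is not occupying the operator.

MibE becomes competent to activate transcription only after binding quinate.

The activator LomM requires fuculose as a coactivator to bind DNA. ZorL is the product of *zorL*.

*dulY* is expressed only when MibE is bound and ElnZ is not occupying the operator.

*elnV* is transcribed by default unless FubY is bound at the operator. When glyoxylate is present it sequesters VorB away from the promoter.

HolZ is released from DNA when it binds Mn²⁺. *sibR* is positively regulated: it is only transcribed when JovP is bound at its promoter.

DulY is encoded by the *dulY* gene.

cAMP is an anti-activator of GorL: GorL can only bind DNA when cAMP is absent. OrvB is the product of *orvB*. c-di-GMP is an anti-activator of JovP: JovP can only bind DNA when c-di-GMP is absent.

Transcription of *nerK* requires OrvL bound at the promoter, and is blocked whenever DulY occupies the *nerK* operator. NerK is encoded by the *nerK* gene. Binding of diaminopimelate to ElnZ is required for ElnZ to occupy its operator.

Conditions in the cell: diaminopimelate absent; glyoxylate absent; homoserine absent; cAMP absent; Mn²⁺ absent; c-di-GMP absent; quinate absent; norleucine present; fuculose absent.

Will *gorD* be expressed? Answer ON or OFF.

c-di-GMP is absent, so JovP is active.
No repressor is bound and JovP is active, so *sibR* is transcribed.
So SibR is produced and active.
ZorX is produced constitutively and is active.
cAMP is absent, so GorL is active.
Mn²⁺ is absent, so HolZ is active.
With repressor HolZ bound, *zorL* is not transcribed.
So ZorL is not produced.
No repressor is bound and ZorX is active, so *cilF* is transcribed.
So CilF is produced and active.
With repressor SibR bound, *orvB* is not transcribed.
So OrvB is not produced.
Fuculose is absent, so LomM is inactive.
Diaminopimelate is absent, so ElnZ is inactive.
Quinate is absent, so MibE is inactive.
Required activator MibE is absent, so *dulY* is not transcribed.
So DulY is not produced.
Norleucine is present, so DovC is inactive.
Required activator DovC is absent, so *orvL* is not transcribed.
So OrvL is not produced.
Required activator OrvL is absent, so *nerK* is not transcribed.
So NerK is not produced.
No activator is available at the *dulN* promoter, so *dulN* is not transcribed.
So DulN is not produced.
Glyoxylate is absent, so VorB is active.
No repressor is bound and VorB is active, so *gorD* is transcribed.

ON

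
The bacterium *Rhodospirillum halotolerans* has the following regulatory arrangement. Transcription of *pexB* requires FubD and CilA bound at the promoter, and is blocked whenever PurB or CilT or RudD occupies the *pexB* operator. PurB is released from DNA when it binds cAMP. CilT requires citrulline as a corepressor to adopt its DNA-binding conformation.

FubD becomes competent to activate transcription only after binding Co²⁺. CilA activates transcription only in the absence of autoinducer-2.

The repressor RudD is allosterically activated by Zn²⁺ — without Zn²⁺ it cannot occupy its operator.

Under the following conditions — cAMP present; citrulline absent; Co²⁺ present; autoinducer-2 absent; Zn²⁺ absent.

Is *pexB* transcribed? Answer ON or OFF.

ON

cAMP is present, so PurB is inactive.
Citrulline is absent, so CilT is inactive.
Co²⁺ is present, so FubD is active.
Zn²⁺ is absent, so RudD is inactive.
Autoinducer-2 is absent, so CilA is active.
No repressor is bound and FubD and CilA are active, so *pexB* is transcribed.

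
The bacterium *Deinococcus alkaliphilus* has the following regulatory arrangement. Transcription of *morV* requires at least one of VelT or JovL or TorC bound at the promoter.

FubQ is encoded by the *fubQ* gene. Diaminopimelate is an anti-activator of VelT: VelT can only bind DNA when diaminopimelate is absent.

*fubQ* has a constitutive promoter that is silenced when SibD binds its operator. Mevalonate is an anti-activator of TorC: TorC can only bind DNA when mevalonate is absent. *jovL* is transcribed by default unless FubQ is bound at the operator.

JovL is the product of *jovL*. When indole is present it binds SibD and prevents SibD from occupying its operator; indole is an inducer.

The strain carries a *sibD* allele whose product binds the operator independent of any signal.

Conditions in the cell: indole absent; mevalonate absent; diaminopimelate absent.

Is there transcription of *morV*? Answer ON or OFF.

Diaminopimelate is absent, so VelT is active.
SibD is constitutively active in this strain.
With repressor SibD bound, *fubQ* is not transcribed.
So FubQ is not produced.
With no repressor bound, *jovL* is transcribed.
So JovL is produced and active.
Mevalonate is absent, so TorC is active.
Activator VelT is present, so *morV* is transcribed.

ON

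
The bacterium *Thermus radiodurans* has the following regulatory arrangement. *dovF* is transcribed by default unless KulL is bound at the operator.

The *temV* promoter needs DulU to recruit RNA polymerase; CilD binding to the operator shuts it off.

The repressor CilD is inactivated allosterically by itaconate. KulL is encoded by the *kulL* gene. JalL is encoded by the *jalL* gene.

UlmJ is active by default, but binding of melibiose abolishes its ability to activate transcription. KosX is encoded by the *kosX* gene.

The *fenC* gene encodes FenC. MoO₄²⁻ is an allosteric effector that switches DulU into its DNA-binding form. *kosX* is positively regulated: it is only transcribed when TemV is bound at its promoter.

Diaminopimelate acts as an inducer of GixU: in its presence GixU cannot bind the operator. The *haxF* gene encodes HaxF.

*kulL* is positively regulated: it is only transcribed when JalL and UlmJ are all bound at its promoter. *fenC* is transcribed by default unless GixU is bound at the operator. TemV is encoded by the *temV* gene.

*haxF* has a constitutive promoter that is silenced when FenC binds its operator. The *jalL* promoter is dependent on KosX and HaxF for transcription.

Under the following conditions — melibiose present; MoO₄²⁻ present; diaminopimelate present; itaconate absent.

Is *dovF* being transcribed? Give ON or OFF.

ON

Itaconate is absent, so CilD is active.
MoO₄²⁻ is present, so DulU is active.
With repressor CilD bound, *temV* is not transcribed.
So TemV is not produced.
Required activator TemV is absent, so *kosX* is not transcribed.
So KosX is not produced.
Diaminopimelate is present, so GixU is inactive.
With no repressor bound, *fenC* is transcribed.
So FenC is produced and active.
With repressor FenC bound, *haxF* is not transcribed.
So HaxF is not produced.
Required activator KosX is absent, so *jalL* is not transcribed.
So JalL is not produced.
Melibiose is present, so UlmJ is inactive.
Required activator JalL is absent, so *kulL* is not transcribed.
So KulL is not produced.
With no repressor bound, *dovF* is transcribed.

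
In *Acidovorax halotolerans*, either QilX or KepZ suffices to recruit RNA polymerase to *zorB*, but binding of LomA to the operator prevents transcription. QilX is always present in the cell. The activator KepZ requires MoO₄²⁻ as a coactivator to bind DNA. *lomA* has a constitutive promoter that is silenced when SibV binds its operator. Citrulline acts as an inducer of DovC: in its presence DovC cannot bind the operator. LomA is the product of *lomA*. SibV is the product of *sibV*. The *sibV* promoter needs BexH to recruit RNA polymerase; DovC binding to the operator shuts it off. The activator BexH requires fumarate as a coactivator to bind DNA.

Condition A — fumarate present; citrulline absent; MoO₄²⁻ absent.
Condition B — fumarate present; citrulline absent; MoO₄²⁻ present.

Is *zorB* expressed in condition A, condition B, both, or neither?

neither

Condition A:
Fumarate is present, so BexH is active.
Citrulline is absent, so DovC is active.
With repressor DovC bound, *sibV* is not transcribed.
So SibV is not produced.
With no repressor bound, *lomA* is transcribed.
So LomA is produced and active.
QilX is produced constitutively and is active.
MoO₄²⁻ is absent, so KepZ is inactive.
With repressor LomA bound, *zorB* is not transcribed.
→ *zorB* is OFF in A.
Condition B:
Fumarate is present, so BexH is active.
Citrulline is absent, so DovC is active.
With repressor DovC bound, *sibV* is not transcribed.
So SibV is not produced.
With no repressor bound, *lomA* is transcribed.
So LomA is produced and active.
QilX is produced constitutively and is active.
MoO₄²⁻ is present, so KepZ is active.
With repressor LomA bound, *zorB* is not transcribed.
→ *zorB* is OFF in B.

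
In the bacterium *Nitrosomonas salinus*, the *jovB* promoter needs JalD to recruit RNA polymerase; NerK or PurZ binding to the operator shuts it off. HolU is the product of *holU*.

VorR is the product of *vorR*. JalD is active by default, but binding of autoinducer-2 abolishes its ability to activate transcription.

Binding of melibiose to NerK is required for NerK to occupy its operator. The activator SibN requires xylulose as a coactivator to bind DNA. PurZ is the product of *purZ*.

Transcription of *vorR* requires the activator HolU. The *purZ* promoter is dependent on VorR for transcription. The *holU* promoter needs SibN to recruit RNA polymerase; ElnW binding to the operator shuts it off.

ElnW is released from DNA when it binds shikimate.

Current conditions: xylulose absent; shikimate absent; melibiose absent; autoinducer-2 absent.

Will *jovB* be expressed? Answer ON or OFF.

Melibiose is absent, so NerK is inactive.
Autoinducer-2 is absent, so JalD is active.
Shikimate is absent, so ElnW is active.
Xylulose is absent, so SibN is inactive.
With repressor ElnW bound, *holU* is not transcribed.
So HolU is not produced.
Required activator HolU is absent, so *vorR* is not transcribed.
So VorR is not produced.
Required activator VorR is absent, so *purZ* is not transcribed.
So PurZ is not produced.
No repressor is bound and JalD is active, so *jovB* is transcribed.

ON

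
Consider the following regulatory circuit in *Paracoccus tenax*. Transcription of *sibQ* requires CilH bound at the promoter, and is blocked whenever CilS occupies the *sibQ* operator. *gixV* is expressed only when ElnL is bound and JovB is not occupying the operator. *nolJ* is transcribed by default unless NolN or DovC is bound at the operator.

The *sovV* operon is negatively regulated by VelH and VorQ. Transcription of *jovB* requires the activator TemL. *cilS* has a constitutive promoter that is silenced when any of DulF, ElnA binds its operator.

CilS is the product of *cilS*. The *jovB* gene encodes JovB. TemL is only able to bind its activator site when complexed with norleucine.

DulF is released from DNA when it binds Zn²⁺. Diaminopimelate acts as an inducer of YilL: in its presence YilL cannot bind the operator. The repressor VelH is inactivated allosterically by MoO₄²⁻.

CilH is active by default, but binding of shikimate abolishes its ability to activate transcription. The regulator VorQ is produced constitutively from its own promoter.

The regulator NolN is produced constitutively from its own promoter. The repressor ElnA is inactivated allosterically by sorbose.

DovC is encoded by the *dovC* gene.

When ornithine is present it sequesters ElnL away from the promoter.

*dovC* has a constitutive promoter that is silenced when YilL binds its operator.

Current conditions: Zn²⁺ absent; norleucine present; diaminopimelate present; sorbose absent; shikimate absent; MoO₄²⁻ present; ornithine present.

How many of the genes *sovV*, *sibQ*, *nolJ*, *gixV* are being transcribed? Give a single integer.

1

MoO₄²⁻ is present, so VelH is inactive.
VorQ is produced constitutively and is active.
With repressor VorQ bound, *sovV* is not transcribed.
→ *sovV* is OFF.
Zn²⁺ is absent, so DulF is active.
Sorbose is absent, so ElnA is active.
With repressor DulF bound, *cilS* is not transcribed.
So CilS is not produced.
Shikimate is absent, so CilH is active.
No repressor is bound and CilH is active, so *sibQ* is transcribed.
→ *sibQ* is ON.
NolN is produced constitutively and is active.
Diaminopimelate is present, so YilL is inactive.
With no repressor bound, *dovC* is transcribed.
So DovC is produced and active.
With repressor NolN bound, *nolJ* is not transcribed.
→ *nolJ* is OFF.
Ornithine is present, so ElnL is inactive.
Norleucine is present, so TemL is active.
No repressor is bound and TemL is active, so *jovB* is transcribed.
So JovB is produced and active.
With repressor JovB bound, *gixV* is not transcribed.
→ *gixV* is OFF.
1 of the 4 genes is transcribed.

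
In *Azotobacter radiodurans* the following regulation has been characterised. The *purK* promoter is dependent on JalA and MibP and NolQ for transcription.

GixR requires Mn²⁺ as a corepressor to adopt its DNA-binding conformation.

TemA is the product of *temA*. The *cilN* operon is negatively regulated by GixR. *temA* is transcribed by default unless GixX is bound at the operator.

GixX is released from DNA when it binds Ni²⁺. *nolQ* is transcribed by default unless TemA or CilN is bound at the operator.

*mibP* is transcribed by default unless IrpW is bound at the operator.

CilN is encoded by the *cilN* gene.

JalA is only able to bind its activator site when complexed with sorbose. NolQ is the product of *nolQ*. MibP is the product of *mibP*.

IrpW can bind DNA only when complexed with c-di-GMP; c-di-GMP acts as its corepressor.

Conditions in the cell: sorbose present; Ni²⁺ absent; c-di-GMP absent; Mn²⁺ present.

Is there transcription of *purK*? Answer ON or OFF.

ON

Sorbose is present, so JalA is active.
c-di-GMP is absent, so IrpW is inactive.
With no repressor bound, *mibP* is transcribed.
So MibP is produced and active.
Ni²⁺ is absent, so GixX is active.
With repressor GixX bound, *temA* is not transcribed.
So TemA is not produced.
Mn²⁺ is present, so GixR is active.
With repressor GixR bound, *cilN* is not transcribed.
So CilN is not produced.
With no repressor bound, *nolQ* is transcribed.
So NolQ is produced and active.
No repressor is bound and JalA and MibP and NolQ are active, so *purK* is transcribed.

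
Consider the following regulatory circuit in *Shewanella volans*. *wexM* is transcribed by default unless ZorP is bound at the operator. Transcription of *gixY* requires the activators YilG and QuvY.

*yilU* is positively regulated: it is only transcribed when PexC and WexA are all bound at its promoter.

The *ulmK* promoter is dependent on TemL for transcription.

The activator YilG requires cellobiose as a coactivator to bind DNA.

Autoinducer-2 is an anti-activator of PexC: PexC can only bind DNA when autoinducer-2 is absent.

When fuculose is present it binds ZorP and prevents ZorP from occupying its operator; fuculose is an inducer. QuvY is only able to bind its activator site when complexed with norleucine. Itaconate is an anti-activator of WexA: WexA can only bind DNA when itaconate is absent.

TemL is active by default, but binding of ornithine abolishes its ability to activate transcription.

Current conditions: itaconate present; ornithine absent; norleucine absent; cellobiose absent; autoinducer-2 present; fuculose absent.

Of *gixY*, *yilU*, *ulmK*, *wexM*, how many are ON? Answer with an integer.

1

Cellobiose is absent, so YilG is inactive.
Norleucine is absent, so QuvY is inactive.
Required activator YilG is absent, so *gixY* is not transcribed.
→ *gixY* is OFF.
Autoinducer-2 is present, so PexC is inactive.
Itaconate is present, so WexA is inactive.
Required activator PexC is absent, so *yilU* is not transcribed.
→ *yilU* is OFF.
Ornithine is absent, so TemL is active.
No repressor is bound and TemL is active, so *ulmK* is transcribed.
→ *ulmK* is ON.
Fuculose is absent, so ZorP is active.
With repressor ZorP bound, *wexM* is not transcribed.
→ *wexM* is OFF.
1 of the 4 genes is transcribed.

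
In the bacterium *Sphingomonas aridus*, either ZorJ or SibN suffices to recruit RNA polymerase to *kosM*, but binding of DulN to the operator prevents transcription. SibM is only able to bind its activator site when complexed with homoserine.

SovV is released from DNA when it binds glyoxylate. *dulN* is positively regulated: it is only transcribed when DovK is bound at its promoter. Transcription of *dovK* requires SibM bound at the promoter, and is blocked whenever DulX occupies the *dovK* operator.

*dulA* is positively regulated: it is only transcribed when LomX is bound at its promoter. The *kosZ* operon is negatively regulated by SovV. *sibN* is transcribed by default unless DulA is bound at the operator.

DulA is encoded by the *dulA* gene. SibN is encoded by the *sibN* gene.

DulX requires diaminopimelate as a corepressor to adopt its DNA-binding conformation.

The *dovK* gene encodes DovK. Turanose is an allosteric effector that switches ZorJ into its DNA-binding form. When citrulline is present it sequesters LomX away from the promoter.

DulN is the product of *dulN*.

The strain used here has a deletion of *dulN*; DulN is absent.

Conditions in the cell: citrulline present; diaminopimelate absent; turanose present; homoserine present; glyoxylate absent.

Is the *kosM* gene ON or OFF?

ON

DulN is non-functional in this strain, so it has no effect.
Turanose is present, so ZorJ is active.
Citrulline is present, so LomX is inactive.
Required activator LomX is absent, so *dulA* is not transcribed.
So DulA is not produced.
With no repressor bound, *sibN* is transcribed.
So SibN is produced and active.
Activator ZorJ is present, so *kosM* is transcribed.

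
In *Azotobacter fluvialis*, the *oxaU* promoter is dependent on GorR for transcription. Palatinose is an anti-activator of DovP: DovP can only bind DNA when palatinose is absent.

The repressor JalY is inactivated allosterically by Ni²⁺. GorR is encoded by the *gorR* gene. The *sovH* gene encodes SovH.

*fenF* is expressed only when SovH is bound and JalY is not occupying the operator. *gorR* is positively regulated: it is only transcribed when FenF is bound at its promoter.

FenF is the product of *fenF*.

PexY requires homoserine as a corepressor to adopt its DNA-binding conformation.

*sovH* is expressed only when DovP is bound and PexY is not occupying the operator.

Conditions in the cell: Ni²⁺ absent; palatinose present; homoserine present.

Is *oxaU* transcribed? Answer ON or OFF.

OFF

Homoserine is present, so PexY is active.
Palatinose is present, so DovP is inactive.
With repressor PexY bound, *sovH* is not transcribed.
So SovH is not produced.
Ni²⁺ is absent, so JalY is active.
With repressor JalY bound, *fenF* is not transcribed.
So FenF is not produced.
Required activator FenF is absent, so *gorR* is not transcribed.
So GorR is not produced.
Required activator GorR is absent, so *oxaU* is not transcribed.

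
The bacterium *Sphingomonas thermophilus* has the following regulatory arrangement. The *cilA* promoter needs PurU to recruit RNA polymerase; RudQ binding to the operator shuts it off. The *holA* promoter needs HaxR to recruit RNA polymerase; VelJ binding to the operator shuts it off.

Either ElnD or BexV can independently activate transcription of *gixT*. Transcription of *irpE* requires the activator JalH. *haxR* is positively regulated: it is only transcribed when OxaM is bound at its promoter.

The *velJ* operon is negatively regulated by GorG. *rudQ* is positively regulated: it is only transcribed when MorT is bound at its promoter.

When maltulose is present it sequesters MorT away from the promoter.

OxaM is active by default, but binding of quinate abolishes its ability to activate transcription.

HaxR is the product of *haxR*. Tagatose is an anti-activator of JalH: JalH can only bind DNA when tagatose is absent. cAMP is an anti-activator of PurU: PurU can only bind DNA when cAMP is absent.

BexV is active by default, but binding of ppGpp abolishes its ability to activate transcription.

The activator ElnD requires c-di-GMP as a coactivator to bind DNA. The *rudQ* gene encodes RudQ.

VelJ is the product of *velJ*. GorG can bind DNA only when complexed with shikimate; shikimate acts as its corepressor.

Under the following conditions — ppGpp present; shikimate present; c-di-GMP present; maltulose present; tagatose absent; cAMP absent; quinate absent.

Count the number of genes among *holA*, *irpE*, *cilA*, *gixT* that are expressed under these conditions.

4

Quinate is absent, so OxaM is active.
No repressor is bound and OxaM is active, so *haxR* is transcribed.
So HaxR is produced and active.
Shikimate is present, so GorG is active.
With repressor GorG bound, *velJ* is not transcribed.
So VelJ is not produced.
No repressor is bound and HaxR is active, so *holA* is transcribed.
→ *holA* is ON.
Tagatose is absent, so JalH is active.
No repressor is bound and JalH is active, so *irpE* is transcribed.
→ *irpE* is ON.
cAMP is absent, so PurU is active.
Maltulose is present, so MorT is inactive.
Required activator MorT is absent, so *rudQ* is not transcribed.
So RudQ is not produced.
No repressor is bound and PurU is active, so *cilA* is transcribed.
→ *cilA* is ON.
c-di-GMP is present, so ElnD is active.
ppGpp is present, so BexV is inactive.
Activator ElnD is present, so *gixT* is transcribed.
→ *gixT* is ON.
4 of the 4 genes are transcribed.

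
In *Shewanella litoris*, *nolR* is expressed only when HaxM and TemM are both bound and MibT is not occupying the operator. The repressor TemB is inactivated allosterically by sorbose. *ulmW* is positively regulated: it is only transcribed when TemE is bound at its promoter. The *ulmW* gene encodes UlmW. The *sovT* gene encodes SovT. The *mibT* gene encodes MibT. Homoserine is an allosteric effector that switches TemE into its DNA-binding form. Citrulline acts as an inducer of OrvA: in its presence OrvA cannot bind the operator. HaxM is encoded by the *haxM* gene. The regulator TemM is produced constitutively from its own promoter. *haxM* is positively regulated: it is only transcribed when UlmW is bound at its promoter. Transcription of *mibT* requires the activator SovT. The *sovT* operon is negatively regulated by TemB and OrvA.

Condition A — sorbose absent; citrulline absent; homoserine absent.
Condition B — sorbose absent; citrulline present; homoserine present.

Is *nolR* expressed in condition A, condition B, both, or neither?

Condition A:
Sorbose is absent, so TemB is active.
Citrulline is absent, so OrvA is active.
With repressor TemB bound, *sovT* is not transcribed.
So SovT is not produced.
Required activator SovT is absent, so *mibT* is not transcribed.
So MibT is not produced.
Homoserine is absent, so TemE is inactive.
Required activator TemE is absent, so *ulmW* is not transcribed.
So UlmW is not produced.
Required activator UlmW is absent, so *haxM* is not transcribed.
So HaxM is not produced.
TemM is produced constitutively and is active.
Required activator HaxM is absent, so *nolR* is not transcribed.
→ *nolR* is OFF in A.
Condition B:
Sorbose is absent, so TemB is active.
Citrulline is present, so OrvA is inactive.
With repressor TemB bound, *sovT* is not transcribed.
So SovT is not produced.
Required activator SovT is absent, so *mibT* is not transcribed.
So MibT is not produced.
Homoserine is present, so TemE is active.
No repressor is bound and TemE is active, so *ulmW* is transcribed.
So UlmW is produced and active.
No repressor is bound and UlmW is active, so *haxM* is transcribed.
So HaxM is produced and active.
TemM is produced constitutively and is active.
No repressor is bound and HaxM and TemM are active, so *nolR* is transcribed.
→ *nolR* is ON in B.

B only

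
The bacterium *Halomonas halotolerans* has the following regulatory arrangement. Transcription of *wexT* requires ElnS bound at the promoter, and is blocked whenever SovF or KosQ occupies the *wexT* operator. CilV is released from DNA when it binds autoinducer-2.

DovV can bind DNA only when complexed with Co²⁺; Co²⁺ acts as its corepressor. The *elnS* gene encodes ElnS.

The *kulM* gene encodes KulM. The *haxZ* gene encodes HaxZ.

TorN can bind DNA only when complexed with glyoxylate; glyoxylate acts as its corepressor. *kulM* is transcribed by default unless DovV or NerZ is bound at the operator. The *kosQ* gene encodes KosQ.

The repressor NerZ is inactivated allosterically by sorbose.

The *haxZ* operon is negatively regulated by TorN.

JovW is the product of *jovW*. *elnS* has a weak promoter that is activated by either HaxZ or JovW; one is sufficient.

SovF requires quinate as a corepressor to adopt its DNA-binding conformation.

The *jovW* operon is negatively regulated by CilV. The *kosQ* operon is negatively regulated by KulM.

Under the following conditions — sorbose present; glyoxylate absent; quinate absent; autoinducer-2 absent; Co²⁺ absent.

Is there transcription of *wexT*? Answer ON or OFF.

ON

Quinate is absent, so SovF is inactive.
Co²⁺ is absent, so DovV is inactive.
Sorbose is present, so NerZ is inactive.
With no repressor bound, *kulM* is transcribed.
So KulM is produced and active.
With repressor KulM bound, *kosQ* is not transcribed.
So KosQ is not produced.
Glyoxylate is absent, so TorN is inactive.
With no repressor bound, *haxZ* is transcribed.
So HaxZ is produced and active.
Autoinducer-2 is absent, so CilV is active.
With repressor CilV bound, *jovW* is not transcribed.
So JovW is not produced.
Activator HaxZ is present, so *elnS* is transcribed.
So ElnS is produced and active.
No repressor is bound and ElnS is active, so *wexT* is transcribed.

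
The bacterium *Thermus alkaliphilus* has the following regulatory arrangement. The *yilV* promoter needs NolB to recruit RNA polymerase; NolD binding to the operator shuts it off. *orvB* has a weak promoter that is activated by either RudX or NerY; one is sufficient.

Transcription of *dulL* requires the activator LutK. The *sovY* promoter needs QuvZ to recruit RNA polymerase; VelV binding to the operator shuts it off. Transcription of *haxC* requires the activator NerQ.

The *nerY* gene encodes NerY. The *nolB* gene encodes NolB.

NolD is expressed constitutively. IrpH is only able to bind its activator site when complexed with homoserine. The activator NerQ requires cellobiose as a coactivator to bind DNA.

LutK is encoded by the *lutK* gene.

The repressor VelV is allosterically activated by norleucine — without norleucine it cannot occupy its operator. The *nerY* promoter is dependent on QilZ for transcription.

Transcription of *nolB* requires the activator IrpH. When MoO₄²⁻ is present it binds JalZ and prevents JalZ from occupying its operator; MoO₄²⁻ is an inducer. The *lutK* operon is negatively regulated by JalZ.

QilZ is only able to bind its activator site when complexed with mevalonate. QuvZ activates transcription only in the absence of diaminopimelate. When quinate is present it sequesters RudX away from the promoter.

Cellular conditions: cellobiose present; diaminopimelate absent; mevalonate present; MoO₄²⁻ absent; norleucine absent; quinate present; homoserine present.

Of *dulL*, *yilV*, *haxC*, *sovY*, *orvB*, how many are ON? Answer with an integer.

MoO₄²⁻ is absent, so JalZ is active.
With repressor JalZ bound, *lutK* is not transcribed.
So LutK is not produced.
Required activator LutK is absent, so *dulL* is not transcribed.
→ *dulL* is OFF.
Homoserine is present, so IrpH is active.
No repressor is bound and IrpH is active, so *nolB* is transcribed.
So NolB is produced and active.
NolD is produced constitutively and is active.
With repressor NolD bound, *yilV* is not transcribed.
→ *yilV* is OFF.
Cellobiose is present, so NerQ is active.
No repressor is bound and NerQ is active, so *haxC* is transcribed.
→ *haxC* is ON.
Norleucine is absent, so VelV is inactive.
Diaminopimelate is absent, so QuvZ is active.
No repressor is bound and QuvZ is active, so *sovY* is transcribed.
→ *sovY* is ON.
Quinate is present, so RudX is inactive.
Mevalonate is present, so QilZ is active.
No repressor is bound and QilZ is active, so *nerY* is transcribed.
So NerY is produced and active.
Activator NerY is present, so *orvB* is transcribed.
→ *orvB* is ON.
3 of the 5 genes are transcribed.

3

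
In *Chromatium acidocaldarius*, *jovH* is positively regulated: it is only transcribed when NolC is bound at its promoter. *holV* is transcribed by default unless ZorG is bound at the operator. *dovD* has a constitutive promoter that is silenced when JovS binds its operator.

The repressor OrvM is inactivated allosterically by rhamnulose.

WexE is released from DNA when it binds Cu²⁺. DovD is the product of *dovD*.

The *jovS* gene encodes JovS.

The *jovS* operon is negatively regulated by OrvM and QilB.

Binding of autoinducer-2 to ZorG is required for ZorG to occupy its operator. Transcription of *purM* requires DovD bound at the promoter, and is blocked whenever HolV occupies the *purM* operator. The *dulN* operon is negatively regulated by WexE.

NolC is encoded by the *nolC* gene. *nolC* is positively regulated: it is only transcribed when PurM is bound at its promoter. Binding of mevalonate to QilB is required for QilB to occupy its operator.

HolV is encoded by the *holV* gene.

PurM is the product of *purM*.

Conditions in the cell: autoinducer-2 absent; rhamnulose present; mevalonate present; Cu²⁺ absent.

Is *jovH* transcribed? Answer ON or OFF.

Rhamnulose is present, so OrvM is inactive.
Mevalonate is present, so QilB is active.
With repressor QilB bound, *jovS* is not transcribed.
So JovS is not produced.
With no repressor bound, *dovD* is transcribed.
So DovD is produced and active.
Autoinducer-2 is absent, so ZorG is inactive.
With no repressor bound, *holV* is transcribed.
So HolV is produced and active.
With repressor HolV bound, *purM* is not transcribed.
So PurM is not produced.
Required activator PurM is absent, so *nolC* is not transcribed.
So NolC is not produced.
Required activator NolC is absent, so *jovH* is not transcribed.

OFF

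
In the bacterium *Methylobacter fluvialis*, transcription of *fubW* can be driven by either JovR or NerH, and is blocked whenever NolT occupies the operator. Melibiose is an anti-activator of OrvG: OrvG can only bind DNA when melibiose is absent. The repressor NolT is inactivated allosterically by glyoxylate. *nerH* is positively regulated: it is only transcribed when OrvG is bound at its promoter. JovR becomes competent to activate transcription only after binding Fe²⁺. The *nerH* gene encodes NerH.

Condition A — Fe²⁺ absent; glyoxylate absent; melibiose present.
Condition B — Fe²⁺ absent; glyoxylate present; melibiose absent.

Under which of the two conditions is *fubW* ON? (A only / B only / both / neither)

Condition A:
Fe²⁺ is absent, so JovR is inactive.
Glyoxylate is absent, so NolT is active.
Melibiose is present, so OrvG is inactive.
Required activator OrvG is absent, so *nerH* is not transcribed.
So NerH is not produced.
With repressor NolT bound, *fubW* is not transcribed.
→ *fubW* is OFF in A.
Condition B:
Fe²⁺ is absent, so JovR is inactive.
Glyoxylate is present, so NolT is inactive.
Melibiose is absent, so OrvG is active.
No repressor is bound and OrvG is active, so *nerH* is transcribed.
So NerH is produced and active.
Activator NerH is present, so *fubW* is transcribed.
→ *fubW* is ON in B.

B only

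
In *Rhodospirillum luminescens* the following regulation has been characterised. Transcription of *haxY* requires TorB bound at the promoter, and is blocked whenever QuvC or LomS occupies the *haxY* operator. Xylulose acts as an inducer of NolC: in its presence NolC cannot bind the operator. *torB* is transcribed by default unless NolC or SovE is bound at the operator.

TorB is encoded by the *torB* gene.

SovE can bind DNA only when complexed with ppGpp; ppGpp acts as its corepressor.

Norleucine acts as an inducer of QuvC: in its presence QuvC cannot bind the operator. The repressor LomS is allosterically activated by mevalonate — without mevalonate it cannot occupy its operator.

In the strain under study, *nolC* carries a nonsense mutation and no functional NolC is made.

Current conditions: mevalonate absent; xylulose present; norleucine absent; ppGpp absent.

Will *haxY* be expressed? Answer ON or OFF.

Norleucine is absent, so QuvC is active.
NolC is non-functional in this strain, so it has no effect.
ppGpp is absent, so SovE is inactive.
With no repressor bound, *torB* is transcribed.
So TorB is produced and active.
Mevalonate is absent, so LomS is inactive.
With repressor QuvC bound, *haxY* is not transcribed.

OFF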